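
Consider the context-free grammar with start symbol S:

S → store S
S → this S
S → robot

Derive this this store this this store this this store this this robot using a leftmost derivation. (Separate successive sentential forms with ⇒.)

S ⇒ this S ⇒ this this S ⇒ this this store S ⇒ this this store this S ⇒ this this store this this S ⇒ this this store this this store S ⇒ this this store this this store this S ⇒ this this store this this store this this S ⇒ this this store this this store this this store S ⇒ this this store this this store this this store this S ⇒ this this store this this store this this store this this S ⇒ this this store this this store this this store this this robot

S ⇒ this S   [S → this S]
this S ⇒ this this S   [S → this S]
this this S ⇒ this this store S   [S → store S]
this this store S ⇒ this this store this S   [S → this S]
this this store this S ⇒ this this store this this S   [S → this S]
this this store this this S ⇒ this this store this this store S   [S → store S]
this this store this this store S ⇒ this this store this this store this S   [S → this S]
this this store this this store this S ⇒ this this store this this store this this S   [S → this S]
this this store this this store this this S ⇒ this this store this this store this this store S   [S → store S]
this this store this this store this this store S ⇒ this this store this this store this this store this S   [S → this S]
this this store this this store this this store this S ⇒ this this store this this store this this store this this S   [S → this S]
this this store this this store this this store this this S ⇒ this this store this this store this this store this this robot   [S → robot]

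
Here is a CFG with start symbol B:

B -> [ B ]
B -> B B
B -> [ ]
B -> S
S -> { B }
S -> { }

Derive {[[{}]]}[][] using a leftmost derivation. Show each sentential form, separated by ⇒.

B ⇒ BB ⇒ BBB ⇒ SBB ⇒ {B}BB ⇒ {[B]}BB ⇒ {[[B]]}BB ⇒ {[[S]]}BB ⇒ {[[{}]]}BB ⇒ {[[{}]]}[]B ⇒ {[[{}]]}[][]

B ⇒ BB   [B -> B B]
BB ⇒ BBB   [B -> B B]
BBB ⇒ SBB   [B -> S]
SBB ⇒ {B}BB   [S -> { B }]
{B}BB ⇒ {[B]}BB   [B -> [ B ]]
{[B]}BB ⇒ {[[B]]}BB   [B -> [ B ]]
{[[B]]}BB ⇒ {[[S]]}BB   [B -> S]
{[[S]]}BB ⇒ {[[{}]]}BB   [S -> { }]
{[[{}]]}BB ⇒ {[[{}]]}[]B   [B -> [ ]]
{[[{}]]}[]B ⇒ {[[{}]]}[][]   [B -> [ ]]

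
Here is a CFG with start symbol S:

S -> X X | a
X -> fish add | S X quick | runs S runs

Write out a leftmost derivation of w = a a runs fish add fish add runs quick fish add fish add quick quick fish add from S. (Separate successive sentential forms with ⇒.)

S ⇒ X X ⇒ S X quick X ⇒ a X quick X ⇒ a S X quick quick X ⇒ a X X X quick quick X ⇒ a S X quick X X quick quick X ⇒ a a X quick X X quick quick X ⇒ a a runs S runs quick X X quick quick X ⇒ a a runs X X runs quick X X quick quick X ⇒ a a runs fish add X runs quick X X quick quick X ⇒ a a runs fish add fish add runs quick X X quick quick X ⇒ a a runs fish add fish add runs quick fish add X quick quick X ⇒ a a runs fish add fish add runs quick fish add fish add quick quick X ⇒ a a runs fish add fish add runs quick fish add fish add quick quick fish add

S ⇒ X X   [S -> X X]
X X ⇒ S X quick X   [X -> S X quick]
S X quick X ⇒ a X quick X   [S -> a]
a X quick X ⇒ a S X quick quick X   [X -> S X quick]
a S X quick quick X ⇒ a X X X quick quick X   [S -> X X]
a X X X quick quick X ⇒ a S X quick X X quick quick X   [X -> S X quick]
a S X quick X X quick quick X ⇒ a a X quick X X quick quick X   [S -> a]
a a X quick X X quick quick X ⇒ a a runs S runs quick X X quick quick X   [X -> runs S runs]
a a runs S runs quick X X quick quick X ⇒ a a runs X X runs quick X X quick quick X   [S -> X X]
a a runs X X runs quick X X quick quick X ⇒ a a runs fish add X runs quick X X quick quick X   [X -> fish add]
a a runs fish add X runs quick X X quick quick X ⇒ a a runs fish add fish add runs quick X X quick quick X   [X -> fish add]
a a runs fish add fish add runs quick X X quick quick X ⇒ a a runs fish add fish add runs quick fish add X quick quick X   [X -> fish add]
a a runs fish add fish add runs quick fish add X quick quick X ⇒ a a runs fish add fish add runs quick fish add fish add quick quick X   [X -> fish add]
a a runs fish add fish add runs quick fish add fish add quick quick X ⇒ a a runs fish add fish add runs quick fish add fish add quick quick fish add   [X -> fish add]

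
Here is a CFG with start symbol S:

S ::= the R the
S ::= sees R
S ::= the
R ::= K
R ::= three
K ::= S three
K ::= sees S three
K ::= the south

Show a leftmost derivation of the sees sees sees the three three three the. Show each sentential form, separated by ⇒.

S ⇒ the R the   [S ::= the R the]
the R the ⇒ the K the   [R ::= K]
the K the ⇒ the S three the   [K ::= S three]
the S three the ⇒ the sees R three the   [S ::= sees R]
the sees R three the ⇒ the sees K three the   [R ::= K]
the sees K three the ⇒ the sees S three three the   [K ::= S three]
the sees S three three the ⇒ the sees sees R three three the   [S ::= sees R]
the sees sees R three three the ⇒ the sees sees K three three the   [R ::= K]
the sees sees K three three the ⇒ the sees sees sees S three three three the   [K ::= sees S three]
the sees sees sees S three three three the ⇒ the sees sees sees the three three three the   [S ::= the]

S ⇒ the R the ⇒ the K the ⇒ the S three the ⇒ the sees R three the ⇒ the sees K three the ⇒ the sees S three three the ⇒ the sees sees R three three the ⇒ the sees sees K three three the ⇒ the sees sees sees S three three three the ⇒ the sees sees sees the three three three the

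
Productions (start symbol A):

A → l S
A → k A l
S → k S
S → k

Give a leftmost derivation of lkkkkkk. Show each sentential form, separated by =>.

A => lS   [A → l S]
lS => lkS   [S → k S]
lkS => lkkS   [S → k S]
lkkS => lkkkS   [S → k S]
lkkkS => lkkkkS   [S → k S]
lkkkkS => lkkkkkS   [S → k S]
lkkkkkS => lkkkkkk   [S → k]

A=>lS=>lkS=>lkkS=>lkkkS=>lkkkkS=>lkkkkkS=>lkkkkkk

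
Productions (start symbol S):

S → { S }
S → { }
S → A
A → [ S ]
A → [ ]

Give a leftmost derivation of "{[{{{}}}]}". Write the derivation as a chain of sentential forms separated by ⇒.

S ⇒ {S}   [S → { S }]
{S} ⇒ {A}   [S → A]
{A} ⇒ {[S]}   [A → [ S ]]
{[S]} ⇒ {[{S}]}   [S → { S }]
{[{S}]} ⇒ {[{{S}}]}   [S → { S }]
{[{{S}}]} ⇒ {[{{{}}}]}   [S → { }]

S ⇒ {S} ⇒ {A} ⇒ {[S]} ⇒ {[{S}]} ⇒ {[{{S}}]} ⇒ {[{{{}}}]}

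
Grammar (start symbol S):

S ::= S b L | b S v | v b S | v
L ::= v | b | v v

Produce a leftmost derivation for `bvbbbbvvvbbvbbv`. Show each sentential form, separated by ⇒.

S ⇒ bSv   [S ::= b S v]
bSv ⇒ bSbLv   [S ::= S b L]
bSbLv ⇒ bvbSbLv   [S ::= v b S]
bvbSbLv ⇒ bvbbSvbLv   [S ::= b S v]
bvbbSvbLv ⇒ bvbbSbLvbLv   [S ::= S b L]
bvbbSbLvbLv ⇒ bvbbbSvbLvbLv   [S ::= b S v]
bvbbbSvbLvbLv ⇒ bvbbbbSvvbLvbLv   [S ::= b S v]
bvbbbbSvvbLvbLv ⇒ bvbbbbvvvbLvbLv   [S ::= v]
bvbbbbvvvbLvbLv ⇒ bvbbbbvvvbbvbLv   [L ::= b]
bvbbbbvvvbbvbLv ⇒ bvbbbbvvvbbvbbv   [L ::= b]

S⇒bSv⇒bSbLv⇒bvbSbLv⇒bvbbSvbLv⇒bvbbSbLvbLv⇒bvbbbSvbLvbLv⇒bvbbbbSvvbLvbLv⇒bvbbbbvvvbLvbLv⇒bvbbbbvvvbbvbLv⇒bvbbbbvvvbbvbbv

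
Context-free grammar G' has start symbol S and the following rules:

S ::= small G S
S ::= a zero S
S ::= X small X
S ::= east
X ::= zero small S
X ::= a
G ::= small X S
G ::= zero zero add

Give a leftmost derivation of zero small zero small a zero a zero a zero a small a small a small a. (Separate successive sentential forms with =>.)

S => X small X   [S ::= X small X]
X small X => zero small S small X   [X ::= zero small S]
zero small S small X => zero small X small X small X   [S ::= X small X]
zero small X small X small X => zero small zero small S small X small X   [X ::= zero small S]
zero small zero small S small X small X => zero small zero small a zero S small X small X   [S ::= a zero S]
zero small zero small a zero S small X small X => zero small zero small a zero a zero S small X small X   [S ::= a zero S]
zero small zero small a zero a zero S small X small X => zero small zero small a zero a zero a zero S small X small X   [S ::= a zero S]
zero small zero small a zero a zero a zero S small X small X => zero small zero small a zero a zero a zero X small X small X small X   [S ::= X small X]
zero small zero small a zero a zero a zero X small X small X small X => zero small zero small a zero a zero a zero a small X small X small X   [X ::= a]
zero small zero small a zero a zero a zero a small X small X small X => zero small zero small a zero a zero a zero a small a small X small X   [X ::= a]
zero small zero small a zero a zero a zero a small a small X small X => zero small zero small a zero a zero a zero a small a small a small X   [X ::= a]
zero small zero small a zero a zero a zero a small a small a small X => zero small zero small a zero a zero a zero a small a small a small a   [X ::= a]

S => X small X => zero small S small X => zero small X small X small X => zero small zero small S small X small X => zero small zero small a zero S small X small X => zero small zero small a zero a zero S small X small X => zero small zero small a zero a zero a zero S small X small X => zero small zero small a zero a zero a zero X small X small X small X => zero small zero small a zero a zero a zero a small X small X small X => zero small zero small a zero a zero a zero a small a small X small X => zero small zero small a zero a zero a zero a small a small a small X => zero small zero small a zero a zero a zero a small a small a small a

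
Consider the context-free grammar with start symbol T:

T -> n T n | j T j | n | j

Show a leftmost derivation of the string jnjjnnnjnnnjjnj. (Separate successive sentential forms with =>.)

T => jTj   [T -> j T j]
jTj => jnTnj   [T -> n T n]
jnTnj => jnjTjnj   [T -> j T j]
jnjTjnj => jnjjTjjnj   [T -> j T j]
jnjjTjjnj => jnjjnTnjjnj   [T -> n T n]
jnjjnTnjjnj => jnjjnnTnnjjnj   [T -> n T n]
jnjjnnTnnjjnj => jnjjnnnTnnnjjnj   [T -> n T n]
jnjjnnnTnnnjjnj => jnjjnnnjnnnjjnj   [T -> j]

T=>jTj=>jnTnj=>jnjTjnj=>jnjjTjjnj=>jnjjnTnjjnj=>jnjjnnTnnjjnj=>jnjjnnnTnnnjjnj=>jnjjnnnjnnnjjnj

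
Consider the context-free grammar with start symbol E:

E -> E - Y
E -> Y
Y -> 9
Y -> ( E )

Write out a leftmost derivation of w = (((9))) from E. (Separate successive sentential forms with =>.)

E => Y   [E -> Y]
Y => (E)   [Y -> ( E )]
(E) => (Y)   [E -> Y]
(Y) => ((E))   [Y -> ( E )]
((E)) => ((Y))   [E -> Y]
((Y)) => (((E)))   [Y -> ( E )]
(((E))) => (((Y)))   [E -> Y]
(((Y))) => (((9)))   [Y -> 9]

E => Y => (E) => (Y) => ((E)) => ((Y)) => (((E))) => (((Y))) => (((9)))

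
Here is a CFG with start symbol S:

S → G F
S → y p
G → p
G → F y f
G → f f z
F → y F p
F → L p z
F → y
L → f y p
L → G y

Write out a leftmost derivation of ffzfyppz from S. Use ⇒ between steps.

S ⇒ GF ⇒ ffzF ⇒ ffzLpz ⇒ ffzfyppz

S ⇒ GF   [S → G F]
GF ⇒ ffzF   [G → f f z]
ffzF ⇒ ffzLpz   [F → L p z]
ffzLpz ⇒ ffzfyppz   [L → f y p]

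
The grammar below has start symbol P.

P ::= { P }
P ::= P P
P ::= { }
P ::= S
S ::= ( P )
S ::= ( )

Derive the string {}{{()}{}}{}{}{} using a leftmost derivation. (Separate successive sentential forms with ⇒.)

P⇒PP⇒PPP⇒PPPP⇒PPPPP⇒{}PPPP⇒{}{P}PPP⇒{}{PP}PPP⇒{}{{P}P}PPP⇒{}{{S}P}PPP⇒{}{{()}P}PPP⇒{}{{()}{}}PPP⇒{}{{()}{}}{}PP⇒{}{{()}{}}{}{}P⇒{}{{()}{}}{}{}{}

P ⇒ PP   [P ::= P P]
PP ⇒ PPP   [P ::= P P]
PPP ⇒ PPPP   [P ::= P P]
PPPP ⇒ PPPPP   [P ::= P P]
PPPPP ⇒ {}PPPP   [P ::= { }]
{}PPPP ⇒ {}{P}PPP   [P ::= { P }]
{}{P}PPP ⇒ {}{PP}PPP   [P ::= P P]
{}{PP}PPP ⇒ {}{{P}P}PPP   [P ::= { P }]
{}{{P}P}PPP ⇒ {}{{S}P}PPP   [P ::= S]
{}{{S}P}PPP ⇒ {}{{()}P}PPP   [S ::= ( )]
{}{{()}P}PPP ⇒ {}{{()}{}}PPP   [P ::= { }]
{}{{()}{}}PPP ⇒ {}{{()}{}}{}PP   [P ::= { }]
{}{{()}{}}{}PP ⇒ {}{{()}{}}{}{}P   [P ::= { }]
{}{{()}{}}{}{}P ⇒ {}{{()}{}}{}{}{}   [P ::= { }]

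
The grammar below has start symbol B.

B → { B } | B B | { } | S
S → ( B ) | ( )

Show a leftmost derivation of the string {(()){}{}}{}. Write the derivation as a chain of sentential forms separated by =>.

B=>BB=>{B}B=>{BB}B=>{SB}B=>{(B)B}B=>{(S)B}B=>{(())B}B=>{(())BB}B=>{(()){}B}B=>{(()){}{}}B=>{(()){}{}}{}

B => BB   [B → B B]
BB => {B}B   [B → { B }]
{B}B => {BB}B   [B → B B]
{BB}B => {SB}B   [B → S]
{SB}B => {(B)B}B   [S → ( B )]
{(B)B}B => {(S)B}B   [B → S]
{(S)B}B => {(())B}B   [S → ( )]
{(())B}B => {(())BB}B   [B → B B]
{(())BB}B => {(()){}B}B   [B → { }]
{(()){}B}B => {(()){}{}}B   [B → { }]
{(()){}{}}B => {(()){}{}}{}   [B → { }]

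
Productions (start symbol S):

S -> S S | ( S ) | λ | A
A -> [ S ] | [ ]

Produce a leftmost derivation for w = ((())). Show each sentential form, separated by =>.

S=>SS=>(S)S=>((S))S=>(((S)))S=>((()))S=>((()))

S => SS   [S -> S S]
SS => (S)S   [S -> ( S )]
(S)S => ((S))S   [S -> ( S )]
((S))S => (((S)))S   [S -> ( S )]
(((S)))S => ((()))S   [S -> λ]
((()))S => ((()))   [S -> λ]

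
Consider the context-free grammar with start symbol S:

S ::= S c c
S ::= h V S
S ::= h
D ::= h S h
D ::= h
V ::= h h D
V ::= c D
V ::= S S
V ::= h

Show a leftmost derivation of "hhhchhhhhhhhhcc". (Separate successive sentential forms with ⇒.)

S ⇒ Scc ⇒ hVScc ⇒ hhScc ⇒ hhhVScc ⇒ hhhcDScc ⇒ hhhchShScc ⇒ hhhchhVShScc ⇒ hhhchhSSShScc ⇒ hhhchhhVSSShScc ⇒ hhhchhhhSSShScc ⇒ hhhchhhhhSShScc ⇒ hhhchhhhhhShScc ⇒ hhhchhhhhhhhScc ⇒ hhhchhhhhhhhhcc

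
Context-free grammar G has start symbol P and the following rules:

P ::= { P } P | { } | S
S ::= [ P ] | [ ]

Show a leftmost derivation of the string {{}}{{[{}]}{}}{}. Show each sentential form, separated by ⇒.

P ⇒ {P}P   [P ::= { P } P]
{P}P ⇒ {{}}P   [P ::= { }]
{{}}P ⇒ {{}}{P}P   [P ::= { P } P]
{{}}{P}P ⇒ {{}}{{P}P}P   [P ::= { P } P]
{{}}{{P}P}P ⇒ {{}}{{S}P}P   [P ::= S]
{{}}{{S}P}P ⇒ {{}}{{[P]}P}P   [S ::= [ P ]]
{{}}{{[P]}P}P ⇒ {{}}{{[{}]}P}P   [P ::= { }]
{{}}{{[{}]}P}P ⇒ {{}}{{[{}]}{}}P   [P ::= { }]
{{}}{{[{}]}{}}P ⇒ {{}}{{[{}]}{}}{}   [P ::= { }]

P ⇒ {P}P ⇒ {{}}P ⇒ {{}}{P}P ⇒ {{}}{{P}P}P ⇒ {{}}{{S}P}P ⇒ {{}}{{[P]}P}P ⇒ {{}}{{[{}]}P}P ⇒ {{}}{{[{}]}{}}P ⇒ {{}}{{[{}]}{}}{}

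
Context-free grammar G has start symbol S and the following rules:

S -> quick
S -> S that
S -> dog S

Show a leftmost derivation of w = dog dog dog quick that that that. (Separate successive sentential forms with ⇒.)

S ⇒ dog S ⇒ dog dog S ⇒ dog dog S that ⇒ dog dog S that that ⇒ dog dog S that that that ⇒ dog dog dog S that that that ⇒ dog dog dog quick that that that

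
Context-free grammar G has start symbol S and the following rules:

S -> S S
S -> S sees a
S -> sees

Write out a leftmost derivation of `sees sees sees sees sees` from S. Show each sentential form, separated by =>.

S => S S   [S -> S S]
S S => S S S   [S -> S S]
S S S => S S S S   [S -> S S]
S S S S => S S S S S   [S -> S S]
S S S S S => sees S S S S   [S -> sees]
sees S S S S => sees sees S S S   [S -> sees]
sees sees S S S => sees sees sees S S   [S -> sees]
sees sees sees S S => sees sees sees sees S   [S -> sees]
sees sees sees sees S => sees sees sees sees sees   [S -> sees]

S => S S => S S S => S S S S => S S S S S => sees S S S S => sees sees S S S => sees sees sees S S => sees sees sees sees S => sees sees sees sees sees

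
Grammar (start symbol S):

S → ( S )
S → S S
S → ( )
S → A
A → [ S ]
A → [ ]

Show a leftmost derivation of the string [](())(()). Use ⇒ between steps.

S ⇒ SS ⇒ SSS ⇒ ASS ⇒ []SS ⇒ [](S)S ⇒ [](())S ⇒ [](())(S) ⇒ [](())(())

S ⇒ SS   [S → S S]
SS ⇒ SSS   [S → S S]
SSS ⇒ ASS   [S → A]
ASS ⇒ []SS   [A → [ ]]
[]SS ⇒ [](S)S   [S → ( S )]
[](S)S ⇒ [](())S   [S → ( )]
[](())S ⇒ [](())(S)   [S → ( S )]
[](())(S) ⇒ [](())(())   [S → ( )]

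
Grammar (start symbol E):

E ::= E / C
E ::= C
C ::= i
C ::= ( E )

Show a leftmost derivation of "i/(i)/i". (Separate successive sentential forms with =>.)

E => E/C => E/C/C => C/C/C => i/C/C => i/(E)/C => i/(C)/C => i/(i)/C => i/(i)/i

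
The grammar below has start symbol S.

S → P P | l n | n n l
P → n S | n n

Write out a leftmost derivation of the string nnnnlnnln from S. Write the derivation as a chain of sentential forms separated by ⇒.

S ⇒ PP   [S → P P]
PP ⇒ nSP   [P → n S]
nSP ⇒ nPPP   [S → P P]
nPPP ⇒ nnnPP   [P → n n]
nnnPP ⇒ nnnnSP   [P → n S]
nnnnSP ⇒ nnnnlnP   [S → l n]
nnnnlnP ⇒ nnnnlnnS   [P → n S]
nnnnlnnS ⇒ nnnnlnnln   [S → l n]

S ⇒ PP ⇒ nSP ⇒ nPPP ⇒ nnnPP ⇒ nnnnSP ⇒ nnnnlnP ⇒ nnnnlnnS ⇒ nnnnlnnln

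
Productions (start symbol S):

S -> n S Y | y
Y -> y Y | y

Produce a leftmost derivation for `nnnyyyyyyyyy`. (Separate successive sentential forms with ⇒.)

S ⇒ nSY ⇒ nnSYY ⇒ nnnSYYY ⇒ nnnyYYY ⇒ nnnyyYYY ⇒ nnnyyyYY ⇒ nnnyyyyYY ⇒ nnnyyyyyYY ⇒ nnnyyyyyyYY ⇒ nnnyyyyyyyY ⇒ nnnyyyyyyyyY ⇒ nnnyyyyyyyyy

S ⇒ nSY   [S -> n S Y]
nSY ⇒ nnSYY   [S -> n S Y]
nnSYY ⇒ nnnSYYY   [S -> n S Y]
nnnSYYY ⇒ nnnyYYY   [S -> y]
nnnyYYY ⇒ nnnyyYYY   [Y -> y Y]
nnnyyYYY ⇒ nnnyyyYY   [Y -> y]
nnnyyyYY ⇒ nnnyyyyYY   [Y -> y Y]
nnnyyyyYY ⇒ nnnyyyyyYY   [Y -> y Y]
nnnyyyyyYY ⇒ nnnyyyyyyYY   [Y -> y Y]
nnnyyyyyyYY ⇒ nnnyyyyyyyY   [Y -> y]
nnnyyyyyyyY ⇒ nnnyyyyyyyyY   [Y -> y Y]
nnnyyyyyyyyY ⇒ nnnyyyyyyyyy   [Y -> y]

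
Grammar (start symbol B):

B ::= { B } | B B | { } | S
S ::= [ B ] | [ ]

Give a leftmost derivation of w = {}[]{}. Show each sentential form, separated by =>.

B => BB   [B ::= B B]
BB => BBB   [B ::= B B]
BBB => {}BB   [B ::= { }]
{}BB => {}SB   [B ::= S]
{}SB => {}[]B   [S ::= [ ]]
{}[]B => {}[]{}   [B ::= { }]

B=>BB=>BBB=>{}BB=>{}SB=>{}[]B=>{}[]{}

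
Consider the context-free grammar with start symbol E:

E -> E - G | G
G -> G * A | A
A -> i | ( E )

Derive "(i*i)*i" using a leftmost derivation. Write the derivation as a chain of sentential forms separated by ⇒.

E⇒G⇒G*A⇒A*A⇒(E)*A⇒(G)*A⇒(G*A)*A⇒(A*A)*A⇒(i*A)*A⇒(i*i)*A⇒(i*i)*i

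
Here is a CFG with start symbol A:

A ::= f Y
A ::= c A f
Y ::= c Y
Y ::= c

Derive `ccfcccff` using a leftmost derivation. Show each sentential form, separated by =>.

A => cAf => ccAff => ccfYff => ccfcYff => ccfccYff => ccfcccff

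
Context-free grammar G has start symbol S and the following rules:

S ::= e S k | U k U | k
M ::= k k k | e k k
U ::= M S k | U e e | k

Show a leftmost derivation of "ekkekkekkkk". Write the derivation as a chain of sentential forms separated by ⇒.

S ⇒ eSk ⇒ eUkUk ⇒ ekkUk ⇒ ekkMSkk ⇒ ekkekkSkk ⇒ ekkekkeSkkk ⇒ ekkekkekkkk

S ⇒ eSk   [S ::= e S k]
eSk ⇒ eUkUk   [S ::= U k U]
eUkUk ⇒ ekkUk   [U ::= k]
ekkUk ⇒ ekkMSkk   [U ::= M S k]
ekkMSkk ⇒ ekkekkSkk   [M ::= e k k]
ekkekkSkk ⇒ ekkekkeSkkk   [S ::= e S k]
ekkekkeSkkk ⇒ ekkekkekkkk   [S ::= k]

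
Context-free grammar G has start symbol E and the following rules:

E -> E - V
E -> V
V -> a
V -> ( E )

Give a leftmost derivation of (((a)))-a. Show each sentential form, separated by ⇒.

E⇒E-V⇒V-V⇒(E)-V⇒(V)-V⇒((E))-V⇒((V))-V⇒(((E)))-V⇒(((V)))-V⇒(((a)))-V⇒(((a)))-a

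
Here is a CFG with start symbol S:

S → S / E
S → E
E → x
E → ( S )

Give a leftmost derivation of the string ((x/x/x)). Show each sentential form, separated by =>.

S => E => (S) => (E) => ((S)) => ((S/E)) => ((S/E/E)) => ((E/E/E)) => ((x/E/E)) => ((x/x/E)) => ((x/x/x))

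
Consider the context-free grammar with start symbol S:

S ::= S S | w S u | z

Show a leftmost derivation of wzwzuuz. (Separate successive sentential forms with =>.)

S => SS => wSuS => wSSuS => wzSuS => wzwSuuS => wzwzuuS => wzwzuuz

S => SS   [S ::= S S]
SS => wSuS   [S ::= w S u]
wSuS => wSSuS   [S ::= S S]
wSSuS => wzSuS   [S ::= z]
wzSuS => wzwSuuS   [S ::= w S u]
wzwSuuS => wzwzuuS   [S ::= z]
wzwzuuS => wzwzuuz   [S ::= z]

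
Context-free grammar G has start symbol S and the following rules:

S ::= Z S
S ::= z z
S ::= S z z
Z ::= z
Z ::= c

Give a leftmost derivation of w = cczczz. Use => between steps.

S => ZS => cS => cZS => ccS => ccZS => cczS => cczZS => cczcS => cczczz

S => ZS   [S ::= Z S]
ZS => cS   [Z ::= c]
cS => cZS   [S ::= Z S]
cZS => ccS   [Z ::= c]
ccS => ccZS   [S ::= Z S]
ccZS => cczS   [Z ::= z]
cczS => cczZS   [S ::= Z S]
cczZS => cczcS   [Z ::= c]
cczcS => cczczz   [S ::= z z]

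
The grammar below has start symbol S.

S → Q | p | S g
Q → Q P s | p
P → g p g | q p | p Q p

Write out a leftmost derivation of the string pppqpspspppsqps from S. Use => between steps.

S => Q   [S → Q]
Q => QPs   [Q → Q P s]
QPs => QPsPs   [Q → Q P s]
QPsPs => QPsPsPs   [Q → Q P s]
QPsPsPs => pPsPsPs   [Q → p]
pPsPsPs => ppQpsPsPs   [P → p Q p]
ppQpsPsPs => ppQPspsPsPs   [Q → Q P s]
ppQPspsPsPs => pppPspsPsPs   [Q → p]
pppPspsPsPs => pppqpspsPsPs   [P → q p]
pppqpspsPsPs => pppqpspspQpsPs   [P → p Q p]
pppqpspspQpsPs => pppqpspspppsPs   [Q → p]
pppqpspspppsPs => pppqpspspppsqps   [P → q p]

S=>Q=>QPs=>QPsPs=>QPsPsPs=>pPsPsPs=>ppQpsPsPs=>ppQPspsPsPs=>pppPspsPsPs=>pppqpspsPsPs=>pppqpspspQpsPs=>pppqpspspppsPs=>pppqpspspppsqps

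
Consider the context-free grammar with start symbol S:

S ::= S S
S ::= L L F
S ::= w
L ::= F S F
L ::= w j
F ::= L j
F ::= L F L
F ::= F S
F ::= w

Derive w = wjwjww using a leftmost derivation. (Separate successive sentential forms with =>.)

S => SS => LLFS => wjLFS => wjwjFS => wjwjwS => wjwjww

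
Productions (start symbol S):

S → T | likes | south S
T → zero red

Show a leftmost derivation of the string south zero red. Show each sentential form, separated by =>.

S => south S   [S → south S]
south S => south T   [S → T]
south T => south zero red   [T → zero red]

S => south S => south T => south zero red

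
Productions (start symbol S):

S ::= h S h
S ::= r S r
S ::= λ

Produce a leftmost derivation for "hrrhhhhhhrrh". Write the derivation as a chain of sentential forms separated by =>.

S => hSh   [S ::= h S h]
hSh => hrSrh   [S ::= r S r]
hrSrh => hrrSrrh   [S ::= r S r]
hrrSrrh => hrrhShrrh   [S ::= h S h]
hrrhShrrh => hrrhhShhrrh   [S ::= h S h]
hrrhhShhrrh => hrrhhhShhhrrh   [S ::= h S h]
hrrhhhShhhrrh => hrrhhhhhhrrh   [S ::= λ]

S=>hSh=>hrSrh=>hrrSrrh=>hrrhShrrh=>hrrhhShhrrh=>hrrhhhShhhrrh=>hrrhhhhhhrrh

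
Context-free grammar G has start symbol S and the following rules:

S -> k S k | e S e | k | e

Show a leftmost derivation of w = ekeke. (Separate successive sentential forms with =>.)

S => eSe   [S -> e S e]
eSe => ekSke   [S -> k S k]
ekSke => ekeke   [S -> e]

S=>eSe=>ekSke=>ekeke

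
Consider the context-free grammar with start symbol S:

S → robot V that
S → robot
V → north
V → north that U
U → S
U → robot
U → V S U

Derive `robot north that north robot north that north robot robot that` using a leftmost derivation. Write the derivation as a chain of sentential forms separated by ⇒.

S ⇒ robot V that   [S → robot V that]
robot V that ⇒ robot north that U that   [V → north that U]
robot north that U that ⇒ robot north that V S U that   [U → V S U]
robot north that V S U that ⇒ robot north that north S U that   [V → north]
robot north that north S U that ⇒ robot north that north robot V that U that   [S → robot V that]
robot north that north robot V that U that ⇒ robot north that north robot north that U that   [V → north]
robot north that north robot north that U that ⇒ robot north that north robot north that V S U that   [U → V S U]
robot north that north robot north that V S U that ⇒ robot north that north robot north that north S U that   [V → north]
robot north that north robot north that north S U that ⇒ robot north that north robot north that north robot U that   [S → robot]
robot north that north robot north that north robot U that ⇒ robot north that north robot north that north robot robot that   [U → robot]

S ⇒ robot V that ⇒ robot north that U that ⇒ robot north that V S U that ⇒ robot north that north S U that ⇒ robot north that north robot V that U that ⇒ robot north that north robot north that U that ⇒ robot north that north robot north that V S U that ⇒ robot north that north robot north that north S U that ⇒ robot north that north robot north that north robot U that ⇒ robot north that north robot north that north robot robot that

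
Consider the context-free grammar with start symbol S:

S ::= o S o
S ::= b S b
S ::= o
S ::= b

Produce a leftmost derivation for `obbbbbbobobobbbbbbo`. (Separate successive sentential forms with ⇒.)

S ⇒ oSo   [S ::= o S o]
oSo ⇒ obSbo   [S ::= b S b]
obSbo ⇒ obbSbbo   [S ::= b S b]
obbSbbo ⇒ obbbSbbbo   [S ::= b S b]
obbbSbbbo ⇒ obbbbSbbbbo   [S ::= b S b]
obbbbSbbbbo ⇒ obbbbbSbbbbbo   [S ::= b S b]
obbbbbSbbbbbo ⇒ obbbbbbSbbbbbbo   [S ::= b S b]
obbbbbbSbbbbbbo ⇒ obbbbbboSobbbbbbo   [S ::= o S o]
obbbbbboSobbbbbbo ⇒ obbbbbbobSbobbbbbbo   [S ::= b S b]
obbbbbbobSbobbbbbbo ⇒ obbbbbbobobobbbbbbo   [S ::= o]

S ⇒ oSo ⇒ obSbo ⇒ obbSbbo ⇒ obbbSbbbo ⇒ obbbbSbbbbo ⇒ obbbbbSbbbbbo ⇒ obbbbbbSbbbbbbo ⇒ obbbbbboSobbbbbbo ⇒ obbbbbbobSbobbbbbbo ⇒ obbbbbbobobobbbbbbo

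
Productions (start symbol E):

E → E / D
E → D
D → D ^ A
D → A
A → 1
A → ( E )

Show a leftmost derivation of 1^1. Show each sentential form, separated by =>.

E => D => D^A => A^A => 1^A => 1^1

E => D   [E → D]
D => D^A   [D → D ^ A]
D^A => A^A   [D → A]
A^A => 1^A   [A → 1]
1^A => 1^1   [A → 1]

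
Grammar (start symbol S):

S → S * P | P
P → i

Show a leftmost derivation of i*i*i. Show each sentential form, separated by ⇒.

S ⇒ S*P   [S → S * P]
S*P ⇒ S*P*P   [S → S * P]
S*P*P ⇒ P*P*P   [S → P]
P*P*P ⇒ i*P*P   [P → i]
i*P*P ⇒ i*i*P   [P → i]
i*i*P ⇒ i*i*i   [P → i]

S ⇒ S*P ⇒ S*P*P ⇒ P*P*P ⇒ i*P*P ⇒ i*i*P ⇒ i*i*i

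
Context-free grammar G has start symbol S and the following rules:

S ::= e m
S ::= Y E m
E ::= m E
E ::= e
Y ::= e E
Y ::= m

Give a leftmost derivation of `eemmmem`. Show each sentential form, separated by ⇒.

S ⇒ YEm ⇒ eEEm ⇒ eeEm ⇒ eemEm ⇒ eemmEm ⇒ eemmmEm ⇒ eemmmem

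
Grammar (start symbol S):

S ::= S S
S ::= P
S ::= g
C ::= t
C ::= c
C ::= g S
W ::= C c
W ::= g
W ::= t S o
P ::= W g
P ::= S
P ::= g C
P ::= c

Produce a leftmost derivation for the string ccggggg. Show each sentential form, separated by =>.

S=>SS=>SSS=>PSS=>WgSS=>CcgSS=>ccgSS=>ccgSSS=>ccgPSS=>ccgWgSS=>ccgggSS=>ccggggS=>ccggggg

S => SS   [S ::= S S]
SS => SSS   [S ::= S S]
SSS => PSS   [S ::= P]
PSS => WgSS   [P ::= W g]
WgSS => CcgSS   [W ::= C c]
CcgSS => ccgSS   [C ::= c]
ccgSS => ccgSSS   [S ::= S S]
ccgSSS => ccgPSS   [S ::= P]
ccgPSS => ccgWgSS   [P ::= W g]
ccgWgSS => ccgggSS   [W ::= g]
ccgggSS => ccggggS   [S ::= g]
ccggggS => ccggggg   [S ::= g]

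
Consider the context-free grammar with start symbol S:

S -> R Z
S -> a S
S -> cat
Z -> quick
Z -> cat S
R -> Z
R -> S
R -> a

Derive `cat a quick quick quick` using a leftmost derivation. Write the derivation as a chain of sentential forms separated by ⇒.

S ⇒ R Z ⇒ Z Z ⇒ cat S Z ⇒ cat a S Z ⇒ cat a R Z Z ⇒ cat a Z Z Z ⇒ cat a quick Z Z ⇒ cat a quick quick Z ⇒ cat a quick quick quick

S ⇒ R Z   [S -> R Z]
R Z ⇒ Z Z   [R -> Z]
Z Z ⇒ cat S Z   [Z -> cat S]
cat S Z ⇒ cat a S Z   [S -> a S]
cat a S Z ⇒ cat a R Z Z   [S -> R Z]
cat a R Z Z ⇒ cat a Z Z Z   [R -> Z]
cat a Z Z Z ⇒ cat a quick Z Z   [Z -> quick]
cat a quick Z Z ⇒ cat a quick quick Z   [Z -> quick]
cat a quick quick Z ⇒ cat a quick quick quick   [Z -> quick]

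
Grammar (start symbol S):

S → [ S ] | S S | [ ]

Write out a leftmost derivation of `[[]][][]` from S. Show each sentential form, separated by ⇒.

S ⇒ SS ⇒ SSS ⇒ [S]SS ⇒ [[]]SS ⇒ [[]][]S ⇒ [[]][][]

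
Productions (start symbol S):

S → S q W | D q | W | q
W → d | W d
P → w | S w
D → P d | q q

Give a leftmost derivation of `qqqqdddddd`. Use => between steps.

S => SqW => DqqW => qqqqW => qqqqWd => qqqqWdd => qqqqWddd => qqqqWdddd => qqqqWddddd => qqqqdddddd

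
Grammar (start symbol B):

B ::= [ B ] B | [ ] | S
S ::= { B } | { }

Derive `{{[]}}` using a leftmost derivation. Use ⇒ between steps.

B ⇒ S   [B ::= S]
S ⇒ {B}   [S ::= { B }]
{B} ⇒ {S}   [B ::= S]
{S} ⇒ {{B}}   [S ::= { B }]
{{B}} ⇒ {{[]}}   [B ::= [ ]]

B ⇒ S ⇒ {B} ⇒ {S} ⇒ {{B}} ⇒ {{[]}}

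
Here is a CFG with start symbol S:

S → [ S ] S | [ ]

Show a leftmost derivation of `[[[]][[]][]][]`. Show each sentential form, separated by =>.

S=>[S]S=>[[S]S]S=>[[[]]S]S=>[[[]][S]S]S=>[[[]][[]]S]S=>[[[]][[]][]]S=>[[[]][[]][]][]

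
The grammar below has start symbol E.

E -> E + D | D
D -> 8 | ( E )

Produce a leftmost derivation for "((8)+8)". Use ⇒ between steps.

E ⇒ D   [E -> D]
D ⇒ (E)   [D -> ( E )]
(E) ⇒ (E+D)   [E -> E + D]
(E+D) ⇒ (D+D)   [E -> D]
(D+D) ⇒ ((E)+D)   [D -> ( E )]
((E)+D) ⇒ ((D)+D)   [E -> D]
((D)+D) ⇒ ((8)+D)   [D -> 8]
((8)+D) ⇒ ((8)+8)   [D -> 8]

E ⇒ D ⇒ (E) ⇒ (E+D) ⇒ (D+D) ⇒ ((E)+D) ⇒ ((D)+D) ⇒ ((8)+D) ⇒ ((8)+8)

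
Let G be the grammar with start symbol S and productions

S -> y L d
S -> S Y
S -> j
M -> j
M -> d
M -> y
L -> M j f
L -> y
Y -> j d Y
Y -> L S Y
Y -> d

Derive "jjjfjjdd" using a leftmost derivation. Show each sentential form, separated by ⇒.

S⇒SY⇒jY⇒jLSY⇒jMjfSY⇒jjjfSY⇒jjjfjY⇒jjjfjjdY⇒jjjfjjdd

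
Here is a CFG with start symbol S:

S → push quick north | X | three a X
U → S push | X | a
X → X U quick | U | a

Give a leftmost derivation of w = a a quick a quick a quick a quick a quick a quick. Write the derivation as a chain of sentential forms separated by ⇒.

S ⇒ X ⇒ X U quick ⇒ X U quick U quick ⇒ X U quick U quick U quick ⇒ X U quick U quick U quick U quick ⇒ X U quick U quick U quick U quick U quick ⇒ X U quick U quick U quick U quick U quick U quick ⇒ a U quick U quick U quick U quick U quick U quick ⇒ a a quick U quick U quick U quick U quick U quick ⇒ a a quick a quick U quick U quick U quick U quick ⇒ a a quick a quick a quick U quick U quick U quick ⇒ a a quick a quick a quick a quick U quick U quick ⇒ a a quick a quick a quick a quick a quick U quick ⇒ a a quick a quick a quick a quick a quick a quick

S ⇒ X   [S → X]
X ⇒ X U quick   [X → X U quick]
X U quick ⇒ X U quick U quick   [X → X U quick]
X U quick U quick ⇒ X U quick U quick U quick   [X → X U quick]
X U quick U quick U quick ⇒ X U quick U quick U quick U quick   [X → X U quick]
X U quick U quick U quick U quick ⇒ X U quick U quick U quick U quick U quick   [X → X U quick]
X U quick U quick U quick U quick U quick ⇒ X U quick U quick U quick U quick U quick U quick   [X → X U quick]
X U quick U quick U quick U quick U quick U quick ⇒ a U quick U quick U quick U quick U quick U quick   [X → a]
a U quick U quick U quick U quick U quick U quick ⇒ a a quick U quick U quick U quick U quick U quick   [U → a]
a a quick U quick U quick U quick U quick U quick ⇒ a a quick a quick U quick U quick U quick U quick   [U → a]
a a quick a quick U quick U quick U quick U quick ⇒ a a quick a quick a quick U quick U quick U quick   [U → a]
a a quick a quick a quick U quick U quick U quick ⇒ a a quick a quick a quick a quick U quick U quick   [U → a]
a a quick a quick a quick a quick U quick U quick ⇒ a a quick a quick a quick a quick a quick U quick   [U → a]
a a quick a quick a quick a quick a quick U quick ⇒ a a quick a quick a quick a quick a quick a quick   [U → a]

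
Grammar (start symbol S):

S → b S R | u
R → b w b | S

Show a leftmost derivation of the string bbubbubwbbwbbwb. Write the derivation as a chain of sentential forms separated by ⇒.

S⇒bSR⇒bbSRR⇒bbuRR⇒bbuSR⇒bbubSRR⇒bbubbSRRR⇒bbubbuRRR⇒bbubbubwbRR⇒bbubbubwbbwbR⇒bbubbubwbbwbbwb

S ⇒ bSR   [S → b S R]
bSR ⇒ bbSRR   [S → b S R]
bbSRR ⇒ bbuRR   [S → u]
bbuRR ⇒ bbuSR   [R → S]
bbuSR ⇒ bbubSRR   [S → b S R]
bbubSRR ⇒ bbubbSRRR   [S → b S R]
bbubbSRRR ⇒ bbubbuRRR   [S → u]
bbubbuRRR ⇒ bbubbubwbRR   [R → b w b]
bbubbubwbRR ⇒ bbubbubwbbwbR   [R → b w b]
bbubbubwbbwbR ⇒ bbubbubwbbwbbwb   [R → b w b]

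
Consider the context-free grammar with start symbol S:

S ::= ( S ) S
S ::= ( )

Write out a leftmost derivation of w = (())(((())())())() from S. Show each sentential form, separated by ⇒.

S ⇒ (S)S   [S ::= ( S ) S]
(S)S ⇒ (())S   [S ::= ( )]
(())S ⇒ (())(S)S   [S ::= ( S ) S]
(())(S)S ⇒ (())((S)S)S   [S ::= ( S ) S]
(())((S)S)S ⇒ (())(((S)S)S)S   [S ::= ( S ) S]
(())(((S)S)S)S ⇒ (())(((())S)S)S   [S ::= ( )]
(())(((())S)S)S ⇒ (())(((())())S)S   [S ::= ( )]
(())(((())())S)S ⇒ (())(((())())())S   [S ::= ( )]
(())(((())())())S ⇒ (())(((())())())()   [S ::= ( )]

S ⇒ (S)S ⇒ (())S ⇒ (())(S)S ⇒ (())((S)S)S ⇒ (())(((S)S)S)S ⇒ (())(((())S)S)S ⇒ (())(((())())S)S ⇒ (())(((())())())S ⇒ (())(((())())())()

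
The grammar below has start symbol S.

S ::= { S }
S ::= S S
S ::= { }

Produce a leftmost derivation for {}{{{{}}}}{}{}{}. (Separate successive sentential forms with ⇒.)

S ⇒ SS ⇒ SSS ⇒ SSSS ⇒ {}SSS ⇒ {}SSSS ⇒ {}{S}SSS ⇒ {}{{S}}SSS ⇒ {}{{{S}}}SSS ⇒ {}{{{{}}}}SSS ⇒ {}{{{{}}}}{}SS ⇒ {}{{{{}}}}{}{}S ⇒ {}{{{{}}}}{}{}{}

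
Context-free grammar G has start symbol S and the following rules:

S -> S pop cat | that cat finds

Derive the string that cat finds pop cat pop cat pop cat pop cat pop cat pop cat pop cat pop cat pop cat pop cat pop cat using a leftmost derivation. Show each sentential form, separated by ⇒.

S ⇒ S pop cat ⇒ S pop cat pop cat ⇒ S pop cat pop cat pop cat ⇒ S pop cat pop cat pop cat pop cat ⇒ S pop cat pop cat pop cat pop cat pop cat ⇒ S pop cat pop cat pop cat pop cat pop cat pop cat ⇒ S pop cat pop cat pop cat pop cat pop cat pop cat pop cat ⇒ S pop cat pop cat pop cat pop cat pop cat pop cat pop cat pop cat ⇒ S pop cat pop cat pop cat pop cat pop cat pop cat pop cat pop cat pop cat ⇒ S pop cat pop cat pop cat pop cat pop cat pop cat pop cat pop cat pop cat pop cat ⇒ S pop cat pop cat pop cat pop cat pop cat pop cat pop cat pop cat pop cat pop cat pop cat ⇒ that cat finds pop cat pop cat pop cat pop cat pop cat pop cat pop cat pop cat pop cat pop cat pop cat

S ⇒ S pop cat   [S -> S pop cat]
S pop cat ⇒ S pop cat pop cat   [S -> S pop cat]
S pop cat pop cat ⇒ S pop cat pop cat pop cat   [S -> S pop cat]
S pop cat pop cat pop cat ⇒ S pop cat pop cat pop cat pop cat   [S -> S pop cat]
S pop cat pop cat pop cat pop cat ⇒ S pop cat pop cat pop cat pop cat pop cat   [S -> S pop cat]
S pop cat pop cat pop cat pop cat pop cat ⇒ S pop cat pop cat pop cat pop cat pop cat pop cat   [S -> S pop cat]
S pop cat pop cat pop cat pop cat pop cat pop cat ⇒ S pop cat pop cat pop cat pop cat pop cat pop cat pop cat   [S -> S pop cat]
S pop cat pop cat pop cat pop cat pop cat pop cat pop cat ⇒ S pop cat pop cat pop cat pop cat pop cat pop cat pop cat pop cat   [S -> S pop cat]
S pop cat pop cat pop cat pop cat pop cat pop cat pop cat pop cat ⇒ S pop cat pop cat pop cat pop cat pop cat pop cat pop cat pop cat pop cat   [S -> S pop cat]
S pop cat pop cat pop cat pop cat pop cat pop cat pop cat pop cat pop cat ⇒ S pop cat pop cat pop cat pop cat pop cat pop cat pop cat pop cat pop cat pop cat   [S -> S pop cat]
S pop cat pop cat pop cat pop cat pop cat pop cat pop cat pop cat pop cat pop cat ⇒ S pop cat pop cat pop cat pop cat pop cat pop cat pop cat pop cat pop cat pop cat pop cat   [S -> S pop cat]
S pop cat pop cat pop cat pop cat pop cat pop cat pop cat pop cat pop cat pop cat pop cat ⇒ that cat finds pop cat pop cat pop cat pop cat pop cat pop cat pop cat pop cat pop cat pop cat pop cat   [S -> that cat finds]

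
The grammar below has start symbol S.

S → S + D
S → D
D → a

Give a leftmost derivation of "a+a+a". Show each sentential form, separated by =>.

S => S+D => S+D+D => D+D+D => a+D+D => a+a+D => a+a+a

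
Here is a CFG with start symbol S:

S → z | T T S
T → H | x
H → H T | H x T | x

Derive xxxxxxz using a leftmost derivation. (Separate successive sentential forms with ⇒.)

S ⇒ TTS ⇒ HTS ⇒ HxTTS ⇒ HxTxTTS ⇒ xxTxTTS ⇒ xxxxTTS ⇒ xxxxxTS ⇒ xxxxxxS ⇒ xxxxxxz

S ⇒ TTS   [S → T T S]
TTS ⇒ HTS   [T → H]
HTS ⇒ HxTTS   [H → H x T]
HxTTS ⇒ HxTxTTS   [H → H x T]
HxTxTTS ⇒ xxTxTTS   [H → x]
xxTxTTS ⇒ xxxxTTS   [T → x]
xxxxTTS ⇒ xxxxxTS   [T → x]
xxxxxTS ⇒ xxxxxxS   [T → x]
xxxxxxS ⇒ xxxxxxz   [S → z]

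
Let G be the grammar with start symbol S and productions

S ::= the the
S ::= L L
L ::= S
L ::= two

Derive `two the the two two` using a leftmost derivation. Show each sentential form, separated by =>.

S => L L   [S ::= L L]
L L => S L   [L ::= S]
S L => L L L   [S ::= L L]
L L L => S L L   [L ::= S]
S L L => L L L L   [S ::= L L]
L L L L => two L L L   [L ::= two]
two L L L => two S L L   [L ::= S]
two S L L => two the the L L   [S ::= the the]
two the the L L => two the the two L   [L ::= two]
two the the two L => two the the two two   [L ::= two]

S => L L => S L => L L L => S L L => L L L L => two L L L => two S L L => two the the L L => two the the two L => two the the two two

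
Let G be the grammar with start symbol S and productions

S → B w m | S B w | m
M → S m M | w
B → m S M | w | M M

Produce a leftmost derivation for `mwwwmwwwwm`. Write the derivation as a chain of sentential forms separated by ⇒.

S ⇒ Bwm   [S → B w m]
Bwm ⇒ mSMwm   [B → m S M]
mSMwm ⇒ mSBwMwm   [S → S B w]
mSBwMwm ⇒ mBwmBwMwm   [S → B w m]
mBwmBwMwm ⇒ mMMwmBwMwm   [B → M M]
mMMwmBwMwm ⇒ mwMwmBwMwm   [M → w]
mwMwmBwMwm ⇒ mwwwmBwMwm   [M → w]
mwwwmBwMwm ⇒ mwwwmwwMwm   [B → w]
mwwwmwwMwm ⇒ mwwwmwwwwm   [M → w]

S ⇒ Bwm ⇒ mSMwm ⇒ mSBwMwm ⇒ mBwmBwMwm ⇒ mMMwmBwMwm ⇒ mwMwmBwMwm ⇒ mwwwmBwMwm ⇒ mwwwmwwMwm ⇒ mwwwmwwwwm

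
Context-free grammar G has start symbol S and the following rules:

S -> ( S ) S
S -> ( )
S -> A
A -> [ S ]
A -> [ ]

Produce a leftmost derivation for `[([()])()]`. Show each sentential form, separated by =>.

S => A   [S -> A]
A => [S]   [A -> [ S ]]
[S] => [(S)S]   [S -> ( S ) S]
[(S)S] => [(A)S]   [S -> A]
[(A)S] => [([S])S]   [A -> [ S ]]
[([S])S] => [([()])S]   [S -> ( )]
[([()])S] => [([()])()]   [S -> ( )]

S => A => [S] => [(S)S] => [(A)S] => [([S])S] => [([()])S] => [([()])()]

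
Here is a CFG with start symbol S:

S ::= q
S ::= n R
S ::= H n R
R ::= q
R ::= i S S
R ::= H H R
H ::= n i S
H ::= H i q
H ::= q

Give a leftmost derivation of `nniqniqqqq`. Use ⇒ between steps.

S ⇒ nR ⇒ nHHR ⇒ nniSHR ⇒ nniHnRHR ⇒ nniqnRHR ⇒ nniqniSSHR ⇒ nniqniqSHR ⇒ nniqniqqHR ⇒ nniqniqqqR ⇒ nniqniqqqq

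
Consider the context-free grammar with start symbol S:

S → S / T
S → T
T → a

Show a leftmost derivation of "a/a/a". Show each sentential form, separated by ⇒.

S⇒S/T⇒S/T/T⇒T/T/T⇒a/T/T⇒a/a/T⇒a/a/a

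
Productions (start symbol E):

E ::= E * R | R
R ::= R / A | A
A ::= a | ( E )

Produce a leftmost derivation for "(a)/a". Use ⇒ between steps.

E⇒R⇒R/A⇒A/A⇒(E)/A⇒(R)/A⇒(A)/A⇒(a)/A⇒(a)/a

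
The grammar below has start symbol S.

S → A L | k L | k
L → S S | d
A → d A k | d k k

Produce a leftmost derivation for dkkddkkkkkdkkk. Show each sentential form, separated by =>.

S => AL   [S → A L]
AL => dkkL   [A → d k k]
dkkL => dkkSS   [L → S S]
dkkSS => dkkALS   [S → A L]
dkkALS => dkkdAkLS   [A → d A k]
dkkdAkLS => dkkddkkkLS   [A → d k k]
dkkddkkkLS => dkkddkkkSSS   [L → S S]
dkkddkkkSSS => dkkddkkkkSS   [S → k]
dkkddkkkkSS => dkkddkkkkkLS   [S → k L]
dkkddkkkkkLS => dkkddkkkkkdS   [L → d]
dkkddkkkkkdS => dkkddkkkkkdkL   [S → k L]
dkkddkkkkkdkL => dkkddkkkkkdkSS   [L → S S]
dkkddkkkkkdkSS => dkkddkkkkkdkkS   [S → k]
dkkddkkkkkdkkS => dkkddkkkkkdkkk   [S → k]

S=>AL=>dkkL=>dkkSS=>dkkALS=>dkkdAkLS=>dkkddkkkLS=>dkkddkkkSSS=>dkkddkkkkSS=>dkkddkkkkkLS=>dkkddkkkkkdS=>dkkddkkkkkdkL=>dkkddkkkkkdkSS=>dkkddkkkkkdkkS=>dkkddkkkkkdkkk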